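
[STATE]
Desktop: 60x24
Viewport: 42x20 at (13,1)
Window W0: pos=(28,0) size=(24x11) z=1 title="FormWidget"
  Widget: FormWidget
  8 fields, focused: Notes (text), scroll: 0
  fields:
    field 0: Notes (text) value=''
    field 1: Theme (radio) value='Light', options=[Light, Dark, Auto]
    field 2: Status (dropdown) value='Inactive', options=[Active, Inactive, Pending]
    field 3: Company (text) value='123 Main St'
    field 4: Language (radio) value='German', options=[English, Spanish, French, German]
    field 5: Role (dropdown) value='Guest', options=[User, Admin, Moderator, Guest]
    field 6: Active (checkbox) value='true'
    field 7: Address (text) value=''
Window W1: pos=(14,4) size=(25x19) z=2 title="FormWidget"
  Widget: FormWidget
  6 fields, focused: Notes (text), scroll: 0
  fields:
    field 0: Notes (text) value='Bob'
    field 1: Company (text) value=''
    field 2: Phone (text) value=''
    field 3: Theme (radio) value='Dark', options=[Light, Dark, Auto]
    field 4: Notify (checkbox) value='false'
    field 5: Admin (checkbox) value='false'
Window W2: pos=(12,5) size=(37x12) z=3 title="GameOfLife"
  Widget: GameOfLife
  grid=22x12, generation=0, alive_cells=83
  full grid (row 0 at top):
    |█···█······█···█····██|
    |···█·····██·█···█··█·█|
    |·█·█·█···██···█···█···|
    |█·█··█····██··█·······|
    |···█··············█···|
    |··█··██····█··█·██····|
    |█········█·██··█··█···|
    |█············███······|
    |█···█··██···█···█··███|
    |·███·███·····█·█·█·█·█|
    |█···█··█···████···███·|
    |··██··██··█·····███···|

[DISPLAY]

               ┃ FormWidget           ┃   
               ┠──────────────────────┨   
               ┃> Notes:      [      ]┃   
 ┏━━━━━━━━━━━━━━━━━━━━━━━┓    (●) Ligh┃   
━━━━━━━━━━━━━━━━━━━━━━━━━━━━━━━━━━━┓▼]┃   
 GameOfLife                        ┃a]┃   
───────────────────────────────────┨gl┃   
Gen: 0                             ┃▼]┃   
·█·█·█···██···█···█···             ┃  ┃   
█·█··█····██··█·······             ┃━━┛   
···█··············█···             ┃      
··█··██····█··█·██····             ┃      
█········█·██··█··█···             ┃      
█············███······             ┃      
█···█··██···█···█··███             ┃      
━━━━━━━━━━━━━━━━━━━━━━━━━━━━━━━━━━━┛      
 ┃                       ┃                
 ┃                       ┃                
 ┃                       ┃                
 ┃                       ┃                


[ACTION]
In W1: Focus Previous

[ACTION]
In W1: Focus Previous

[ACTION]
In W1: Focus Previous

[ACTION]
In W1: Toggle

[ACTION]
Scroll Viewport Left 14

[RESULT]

                            ┃ FormWidget  
                            ┠─────────────
                            ┃> Notes:     
              ┏━━━━━━━━━━━━━━━━━━━━━━━┓   
            ┏━━━━━━━━━━━━━━━━━━━━━━━━━━━━━
            ┃ GameOfLife                  
            ┠─────────────────────────────
            ┃Gen: 0                       
            ┃·█·█·█···██···█···█···       
            ┃█·█··█····██··█·······       
            ┃···█··············█···       
            ┃··█··██····█··█·██····       
            ┃█········█·██··█··█···       
            ┃█············███······       
            ┃█···█··██···█···█··███       
            ┗━━━━━━━━━━━━━━━━━━━━━━━━━━━━━
              ┃                       ┃   
              ┃                       ┃   
              ┃                       ┃   
              ┃                       ┃   


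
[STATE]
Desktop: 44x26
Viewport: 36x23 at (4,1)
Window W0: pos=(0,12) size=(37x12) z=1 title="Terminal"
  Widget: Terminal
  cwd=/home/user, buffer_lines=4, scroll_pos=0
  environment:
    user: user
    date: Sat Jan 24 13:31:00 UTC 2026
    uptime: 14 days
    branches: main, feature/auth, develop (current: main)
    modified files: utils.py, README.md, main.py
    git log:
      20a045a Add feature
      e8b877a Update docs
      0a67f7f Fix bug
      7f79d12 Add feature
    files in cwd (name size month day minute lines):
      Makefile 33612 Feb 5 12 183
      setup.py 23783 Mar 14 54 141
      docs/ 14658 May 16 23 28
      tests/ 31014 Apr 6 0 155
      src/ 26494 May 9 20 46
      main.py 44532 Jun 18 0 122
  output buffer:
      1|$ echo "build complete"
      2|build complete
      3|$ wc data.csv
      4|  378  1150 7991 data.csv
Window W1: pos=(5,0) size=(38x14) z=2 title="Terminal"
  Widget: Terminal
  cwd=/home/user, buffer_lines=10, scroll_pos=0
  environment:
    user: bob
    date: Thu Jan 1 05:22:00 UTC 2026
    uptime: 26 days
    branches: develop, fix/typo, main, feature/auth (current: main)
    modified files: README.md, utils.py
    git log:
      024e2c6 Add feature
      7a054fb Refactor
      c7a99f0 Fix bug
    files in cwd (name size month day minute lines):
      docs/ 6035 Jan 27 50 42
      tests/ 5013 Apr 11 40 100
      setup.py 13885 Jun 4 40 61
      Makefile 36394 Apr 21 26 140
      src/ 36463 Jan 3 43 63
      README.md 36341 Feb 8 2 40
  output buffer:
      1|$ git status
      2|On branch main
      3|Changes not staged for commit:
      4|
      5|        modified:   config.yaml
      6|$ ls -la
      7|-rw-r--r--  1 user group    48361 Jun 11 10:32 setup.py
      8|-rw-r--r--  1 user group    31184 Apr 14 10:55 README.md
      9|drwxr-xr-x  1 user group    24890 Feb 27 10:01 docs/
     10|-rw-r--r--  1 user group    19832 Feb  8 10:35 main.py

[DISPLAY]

 ┃ Terminal                         
 ┠──────────────────────────────────
 ┃$ git status                      
 ┃On branch main                    
 ┃Changes not staged for commit:    
 ┃                                  
 ┃        modified:   config.yaml   
 ┃$ ls -la                          
 ┃-rw-r--r--  1 user group    48361 
 ┃-rw-r--r--  1 user group    31184 
 ┃drwxr-xr-x  1 user group    24890 
━┃-rw-r--r--  1 user group    19832 
r┗━━━━━━━━━━━━━━━━━━━━━━━━━━━━━━━━━━
────────────────────────────────┨   
cho "build complete"            ┃   
ld complete                     ┃   
c data.csv                      ┃   
78  1150 7991 data.csv          ┃   
                                ┃   
                                ┃   
                                ┃   
                                ┃   
━━━━━━━━━━━━━━━━━━━━━━━━━━━━━━━━┛   


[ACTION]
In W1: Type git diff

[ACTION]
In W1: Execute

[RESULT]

 ┃ Terminal                         
 ┠──────────────────────────────────
 ┃drwxr-xr-x  1 user group    24890 
 ┃-rw-r--r--  1 user group    19832 
 ┃$ git diff                        
 ┃diff --git a/main.py b/main.py    
 ┃--- a/main.py                     
 ┃+++ b/main.py                     
 ┃@@ -1,3 +1,4 @@                   
 ┃+# updated                        
 ┃ import sys                       
━┃$ █                               
r┗━━━━━━━━━━━━━━━━━━━━━━━━━━━━━━━━━━
────────────────────────────────┨   
cho "build complete"            ┃   
ld complete                     ┃   
c data.csv                      ┃   
78  1150 7991 data.csv          ┃   
                                ┃   
                                ┃   
                                ┃   
                                ┃   
━━━━━━━━━━━━━━━━━━━━━━━━━━━━━━━━┛   


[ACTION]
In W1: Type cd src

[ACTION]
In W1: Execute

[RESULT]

 ┃ Terminal                         
 ┠──────────────────────────────────
 ┃$ git diff                        
 ┃diff --git a/main.py b/main.py    
 ┃--- a/main.py                     
 ┃+++ b/main.py                     
 ┃@@ -1,3 +1,4 @@                   
 ┃+# updated                        
 ┃ import sys                       
 ┃$ cd src                          
 ┃                                  
━┃$ █                               
r┗━━━━━━━━━━━━━━━━━━━━━━━━━━━━━━━━━━
────────────────────────────────┨   
cho "build complete"            ┃   
ld complete                     ┃   
c data.csv                      ┃   
78  1150 7991 data.csv          ┃   
                                ┃   
                                ┃   
                                ┃   
                                ┃   
━━━━━━━━━━━━━━━━━━━━━━━━━━━━━━━━┛   


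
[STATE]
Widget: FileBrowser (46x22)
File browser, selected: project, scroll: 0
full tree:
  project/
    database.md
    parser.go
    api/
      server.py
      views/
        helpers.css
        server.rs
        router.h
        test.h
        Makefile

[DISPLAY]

> [-] project/                                
    database.md                               
    parser.go                                 
    [+] api/                                  
                                              
                                              
                                              
                                              
                                              
                                              
                                              
                                              
                                              
                                              
                                              
                                              
                                              
                                              
                                              
                                              
                                              
                                              


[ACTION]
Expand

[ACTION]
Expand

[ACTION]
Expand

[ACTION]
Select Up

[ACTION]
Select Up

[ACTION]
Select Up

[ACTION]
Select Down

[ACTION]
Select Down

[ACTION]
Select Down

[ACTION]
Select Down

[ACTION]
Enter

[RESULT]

  [-] project/                                
    database.md                               
    parser.go                                 
  > [-] api/                                  
      server.py                               
      [+] views/                              
                                              
                                              
                                              
                                              
                                              
                                              
                                              
                                              
                                              
                                              
                                              
                                              
                                              
                                              
                                              
                                              


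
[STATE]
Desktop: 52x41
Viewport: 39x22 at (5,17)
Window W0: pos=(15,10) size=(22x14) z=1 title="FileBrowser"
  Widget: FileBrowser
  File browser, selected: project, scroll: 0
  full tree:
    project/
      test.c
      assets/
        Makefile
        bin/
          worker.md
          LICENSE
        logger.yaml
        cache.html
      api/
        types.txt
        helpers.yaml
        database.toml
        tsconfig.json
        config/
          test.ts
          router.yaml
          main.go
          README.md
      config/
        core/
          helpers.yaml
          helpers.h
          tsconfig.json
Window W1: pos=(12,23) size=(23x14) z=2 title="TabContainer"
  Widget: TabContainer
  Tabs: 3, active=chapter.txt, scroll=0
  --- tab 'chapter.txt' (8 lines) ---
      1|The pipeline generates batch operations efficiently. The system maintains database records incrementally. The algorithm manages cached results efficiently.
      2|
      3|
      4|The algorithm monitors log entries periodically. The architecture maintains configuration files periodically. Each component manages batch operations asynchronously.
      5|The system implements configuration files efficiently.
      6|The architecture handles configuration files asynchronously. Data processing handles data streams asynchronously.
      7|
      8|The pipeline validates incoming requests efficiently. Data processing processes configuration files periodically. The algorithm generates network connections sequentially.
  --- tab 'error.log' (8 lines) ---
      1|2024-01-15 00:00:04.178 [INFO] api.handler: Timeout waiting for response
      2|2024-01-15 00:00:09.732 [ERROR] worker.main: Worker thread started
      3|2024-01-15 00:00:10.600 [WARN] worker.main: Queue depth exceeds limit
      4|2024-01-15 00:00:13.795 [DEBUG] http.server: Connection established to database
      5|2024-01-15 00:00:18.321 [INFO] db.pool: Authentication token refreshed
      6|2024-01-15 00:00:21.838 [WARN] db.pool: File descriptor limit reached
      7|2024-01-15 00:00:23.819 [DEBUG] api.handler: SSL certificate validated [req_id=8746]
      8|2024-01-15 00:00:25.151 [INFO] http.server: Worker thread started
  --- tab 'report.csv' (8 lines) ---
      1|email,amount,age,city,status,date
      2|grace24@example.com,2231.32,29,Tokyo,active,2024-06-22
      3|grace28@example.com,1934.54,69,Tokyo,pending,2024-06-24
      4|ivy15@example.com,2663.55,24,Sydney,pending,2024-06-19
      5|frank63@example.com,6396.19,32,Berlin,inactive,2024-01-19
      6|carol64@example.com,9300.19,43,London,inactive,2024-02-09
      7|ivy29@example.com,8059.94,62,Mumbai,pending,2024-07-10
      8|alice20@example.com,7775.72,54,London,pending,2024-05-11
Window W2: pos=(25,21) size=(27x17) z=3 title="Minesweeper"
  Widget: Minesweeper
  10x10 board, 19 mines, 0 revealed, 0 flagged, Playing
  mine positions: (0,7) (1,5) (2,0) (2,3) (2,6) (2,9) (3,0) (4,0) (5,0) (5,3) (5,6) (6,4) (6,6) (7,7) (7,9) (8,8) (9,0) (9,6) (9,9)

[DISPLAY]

          ┃    [+] config/     ┃       
          ┃                    ┃       
          ┃                    ┃       
          ┃                    ┃       
          ┃         ┏━━━━━━━━━━━━━━━━━━
          ┃         ┃ Minesweeper      
       ┏━━━━━━━━━━━━┠──────────────────
       ┃ TabContaine┃■■■■■■■■■■        
       ┠────────────┃■■■■■■■■■■        
       ┃[chapter.txt┃■■■■■■■■■■        
       ┃────────────┃■■■■■■■■■■        
       ┃The pipeline┃■■■■■■■■■■        
       ┃            ┃■■■■■■■■■■        
       ┃            ┃■■■■■■■■■■        
       ┃The algorith┃■■■■■■■■■■        
       ┃The system i┃■■■■■■■■■■        
       ┃The architec┃■■■■■■■■■■        
       ┃            ┃                  
       ┃The pipeline┃                  
       ┗━━━━━━━━━━━━┃                  
                    ┗━━━━━━━━━━━━━━━━━━
                                       


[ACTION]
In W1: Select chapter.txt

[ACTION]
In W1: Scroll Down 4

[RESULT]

          ┃    [+] config/     ┃       
          ┃                    ┃       
          ┃                    ┃       
          ┃                    ┃       
          ┃         ┏━━━━━━━━━━━━━━━━━━
          ┃         ┃ Minesweeper      
       ┏━━━━━━━━━━━━┠──────────────────
       ┃ TabContaine┃■■■■■■■■■■        
       ┠────────────┃■■■■■■■■■■        
       ┃[chapter.txt┃■■■■■■■■■■        
       ┃────────────┃■■■■■■■■■■        
       ┃The system i┃■■■■■■■■■■        
       ┃The architec┃■■■■■■■■■■        
       ┃            ┃■■■■■■■■■■        
       ┃The pipeline┃■■■■■■■■■■        
       ┃            ┃■■■■■■■■■■        
       ┃            ┃■■■■■■■■■■        
       ┃            ┃                  
       ┃            ┃                  
       ┗━━━━━━━━━━━━┃                  
                    ┗━━━━━━━━━━━━━━━━━━
                                       


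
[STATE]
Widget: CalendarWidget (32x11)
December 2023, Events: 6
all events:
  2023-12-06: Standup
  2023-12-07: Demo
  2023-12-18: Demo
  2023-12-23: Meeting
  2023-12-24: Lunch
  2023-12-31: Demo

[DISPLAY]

         December 2023          
Mo Tu We Th Fr Sa Su            
             1  2  3            
 4  5  6*  7*  8  9 10          
11 12 13 14 15 16 17            
18* 19 20 21 22 23* 24*         
25 26 27 28 29 30 31*           
                                
                                
                                
                                


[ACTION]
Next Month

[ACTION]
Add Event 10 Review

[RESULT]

          January 2024          
Mo Tu We Th Fr Sa Su            
 1  2  3  4  5  6  7            
 8  9 10* 11 12 13 14           
15 16 17 18 19 20 21            
22 23 24 25 26 27 28            
29 30 31                        
                                
                                
                                
                                


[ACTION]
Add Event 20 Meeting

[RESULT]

          January 2024          
Mo Tu We Th Fr Sa Su            
 1  2  3  4  5  6  7            
 8  9 10* 11 12 13 14           
15 16 17 18 19 20* 21           
22 23 24 25 26 27 28            
29 30 31                        
                                
                                
                                
                                


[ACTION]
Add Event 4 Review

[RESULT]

          January 2024          
Mo Tu We Th Fr Sa Su            
 1  2  3  4*  5  6  7           
 8  9 10* 11 12 13 14           
15 16 17 18 19 20* 21           
22 23 24 25 26 27 28            
29 30 31                        
                                
                                
                                
                                


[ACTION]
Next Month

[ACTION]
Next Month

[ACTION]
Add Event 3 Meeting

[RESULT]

           March 2024           
Mo Tu We Th Fr Sa Su            
             1  2  3*           
 4  5  6  7  8  9 10            
11 12 13 14 15 16 17            
18 19 20 21 22 23 24            
25 26 27 28 29 30 31            
                                
                                
                                
                                


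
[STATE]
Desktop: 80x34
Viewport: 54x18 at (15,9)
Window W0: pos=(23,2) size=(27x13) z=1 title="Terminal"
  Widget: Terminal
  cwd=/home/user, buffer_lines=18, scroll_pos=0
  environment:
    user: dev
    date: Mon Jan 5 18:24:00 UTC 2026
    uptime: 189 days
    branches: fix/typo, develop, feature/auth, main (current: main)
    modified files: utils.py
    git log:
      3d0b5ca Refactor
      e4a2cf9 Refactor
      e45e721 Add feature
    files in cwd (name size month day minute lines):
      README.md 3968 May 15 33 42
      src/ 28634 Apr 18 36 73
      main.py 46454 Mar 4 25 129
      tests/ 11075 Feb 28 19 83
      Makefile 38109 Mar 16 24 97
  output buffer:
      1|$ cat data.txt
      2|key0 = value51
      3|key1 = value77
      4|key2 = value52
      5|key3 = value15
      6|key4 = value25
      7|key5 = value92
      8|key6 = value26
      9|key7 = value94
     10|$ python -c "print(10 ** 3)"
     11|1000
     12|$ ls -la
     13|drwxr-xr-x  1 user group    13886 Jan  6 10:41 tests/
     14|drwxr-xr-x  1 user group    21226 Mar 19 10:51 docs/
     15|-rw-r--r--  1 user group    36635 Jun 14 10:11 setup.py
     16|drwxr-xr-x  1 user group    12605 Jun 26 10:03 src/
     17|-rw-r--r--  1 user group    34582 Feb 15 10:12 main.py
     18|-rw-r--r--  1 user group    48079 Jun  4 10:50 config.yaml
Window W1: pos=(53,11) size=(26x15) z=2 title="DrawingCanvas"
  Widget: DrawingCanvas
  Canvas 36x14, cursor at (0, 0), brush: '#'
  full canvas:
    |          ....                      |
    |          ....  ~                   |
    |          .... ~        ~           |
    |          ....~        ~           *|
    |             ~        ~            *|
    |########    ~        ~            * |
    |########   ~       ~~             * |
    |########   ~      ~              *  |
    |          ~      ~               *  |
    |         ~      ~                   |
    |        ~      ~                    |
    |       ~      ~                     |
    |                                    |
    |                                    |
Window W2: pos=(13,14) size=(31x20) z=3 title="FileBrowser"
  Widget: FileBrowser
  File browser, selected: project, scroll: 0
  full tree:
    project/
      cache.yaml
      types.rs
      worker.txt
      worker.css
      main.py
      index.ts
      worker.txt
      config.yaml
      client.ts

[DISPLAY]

        ┃key3 = value15           ┃                   
        ┃key4 = value25           ┃                   
        ┃key5 = value92           ┃   ┏━━━━━━━━━━━━━━━
        ┃key6 = value26           ┃   ┃ DrawingCanvas 
        ┃key7 = value94           ┃   ┠───────────────
━━━━━━━━━━━━━━━━━━━━━━━━━━━━┓━━━━━┛   ┃+         .... 
FileBrowser                 ┃         ┃          .... 
────────────────────────────┨         ┃          .... 
 [-] project/               ┃         ┃          ....~
   cache.yaml               ┃         ┃             ~ 
   types.rs                 ┃         ┃########    ~  
   worker.txt               ┃         ┃########   ~   
   worker.css               ┃         ┃########   ~   
   main.py                  ┃         ┃          ~    
   index.ts                 ┃         ┃         ~     
   worker.txt               ┃         ┃        ~      
   config.yaml              ┃         ┗━━━━━━━━━━━━━━━
   client.ts                ┃                         


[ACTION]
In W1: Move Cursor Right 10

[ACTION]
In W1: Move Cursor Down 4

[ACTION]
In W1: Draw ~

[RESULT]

        ┃key3 = value15           ┃                   
        ┃key4 = value25           ┃                   
        ┃key5 = value92           ┃   ┏━━━━━━━━━━━━━━━
        ┃key6 = value26           ┃   ┃ DrawingCanvas 
        ┃key7 = value94           ┃   ┠───────────────
━━━━━━━━━━━━━━━━━━━━━━━━━━━━┓━━━━━┛   ┃          .... 
FileBrowser                 ┃         ┃          .... 
────────────────────────────┨         ┃          .... 
 [-] project/               ┃         ┃          ....~
   cache.yaml               ┃         ┃          ~  ~ 
   types.rs                 ┃         ┃########    ~  
   worker.txt               ┃         ┃########   ~   
   worker.css               ┃         ┃########   ~   
   main.py                  ┃         ┃          ~    
   index.ts                 ┃         ┃         ~     
   worker.txt               ┃         ┃        ~      
   config.yaml              ┃         ┗━━━━━━━━━━━━━━━
   client.ts                ┃                         


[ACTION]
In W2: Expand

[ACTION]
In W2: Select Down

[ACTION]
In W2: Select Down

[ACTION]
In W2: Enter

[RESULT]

        ┃key3 = value15           ┃                   
        ┃key4 = value25           ┃                   
        ┃key5 = value92           ┃   ┏━━━━━━━━━━━━━━━
        ┃key6 = value26           ┃   ┃ DrawingCanvas 
        ┃key7 = value94           ┃   ┠───────────────
━━━━━━━━━━━━━━━━━━━━━━━━━━━━┓━━━━━┛   ┃          .... 
FileBrowser                 ┃         ┃          .... 
────────────────────────────┨         ┃          .... 
 [-] project/               ┃         ┃          ....~
   cache.yaml               ┃         ┃          ~  ~ 
 > types.rs                 ┃         ┃########    ~  
   worker.txt               ┃         ┃########   ~   
   worker.css               ┃         ┃########   ~   
   main.py                  ┃         ┃          ~    
   index.ts                 ┃         ┃         ~     
   worker.txt               ┃         ┃        ~      
   config.yaml              ┃         ┗━━━━━━━━━━━━━━━
   client.ts                ┃                         


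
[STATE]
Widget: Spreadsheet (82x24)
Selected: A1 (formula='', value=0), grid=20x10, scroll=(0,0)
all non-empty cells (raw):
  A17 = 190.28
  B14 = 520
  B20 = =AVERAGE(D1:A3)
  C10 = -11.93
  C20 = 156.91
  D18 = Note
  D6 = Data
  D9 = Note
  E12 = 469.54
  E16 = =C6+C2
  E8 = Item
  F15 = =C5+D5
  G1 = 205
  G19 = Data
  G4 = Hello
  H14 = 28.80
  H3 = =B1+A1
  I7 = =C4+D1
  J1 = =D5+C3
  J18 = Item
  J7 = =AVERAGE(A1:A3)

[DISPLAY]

A1:                                                                               
       A       B       C       D       E       F       G       H       I       J  
----------------------------------------------------------------------------------
  1      [0]       0       0       0       0       0     205       0       0      
  2        0       0       0       0       0       0       0       0       0      
  3        0       0       0       0       0       0       0       0       0      
  4        0       0       0       0       0       0Hello          0       0      
  5        0       0       0       0       0       0       0       0       0      
  6        0       0       0Data           0       0       0       0       0      
  7        0       0       0       0       0       0       0       0       0      
  8        0       0       0       0Item           0       0       0       0      
  9        0       0       0Note           0       0       0       0       0      
 10        0       0  -11.93       0       0       0       0       0       0      
 11        0       0       0       0       0       0       0       0       0      
 12        0       0       0       0  469.54       0       0       0       0      
 13        0       0       0       0       0       0       0       0       0      
 14        0     520       0       0       0       0       0   28.80       0      
 15        0       0       0       0       0       0       0       0       0      
 16        0       0       0       0       0       0       0       0       0      
 17   190.28       0       0       0       0       0       0       0       0      
 18        0       0       0Note           0       0       0       0       0Item  
 19        0       0       0       0       0       0Data           0       0      
 20        0       0  156.91       0       0       0       0       0       0      
                                                                                  


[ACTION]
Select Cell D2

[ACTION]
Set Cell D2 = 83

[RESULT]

D2: 83                                                                            
       A       B       C       D       E       F       G       H       I       J  
----------------------------------------------------------------------------------
  1        0       0       0       0       0       0     205       0       0      
  2        0       0       0    [83]       0       0       0       0       0      
  3        0       0       0       0       0       0       0       0       0      
  4        0       0       0       0       0       0Hello          0       0      
  5        0       0       0       0       0       0       0       0       0      
  6        0       0       0Data           0       0       0       0       0      
  7        0       0       0       0       0       0       0       0       0      
  8        0       0       0       0Item           0       0       0       0      
  9        0       0       0Note           0       0       0       0       0      
 10        0       0  -11.93       0       0       0       0       0       0      
 11        0       0       0       0       0       0       0       0       0      
 12        0       0       0       0  469.54       0       0       0       0      
 13        0       0       0       0       0       0       0       0       0      
 14        0     520       0       0       0       0       0   28.80       0      
 15        0       0       0       0       0       0       0       0       0      
 16        0       0       0       0       0       0       0       0       0      
 17   190.28       0       0       0       0       0       0       0       0      
 18        0       0       0Note           0       0       0       0       0Item  
 19        0       0       0       0       0       0Data           0       0      
 20        0    6.92  156.91       0       0       0       0       0       0      
                                                                                  


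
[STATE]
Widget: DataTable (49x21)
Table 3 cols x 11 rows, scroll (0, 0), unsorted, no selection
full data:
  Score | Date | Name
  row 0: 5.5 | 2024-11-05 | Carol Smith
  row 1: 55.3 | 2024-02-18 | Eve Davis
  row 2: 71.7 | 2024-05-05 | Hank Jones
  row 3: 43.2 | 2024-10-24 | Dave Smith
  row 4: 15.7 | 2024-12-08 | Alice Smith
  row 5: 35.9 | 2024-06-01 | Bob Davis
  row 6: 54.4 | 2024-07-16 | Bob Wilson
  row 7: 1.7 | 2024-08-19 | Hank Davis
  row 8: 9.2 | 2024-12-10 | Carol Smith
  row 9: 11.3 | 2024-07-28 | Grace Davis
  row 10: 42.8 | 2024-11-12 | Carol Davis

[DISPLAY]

Score│Date      │Name                            
─────┼──────────┼───────────                     
5.5  │2024-11-05│Carol Smith                     
55.3 │2024-02-18│Eve Davis                       
71.7 │2024-05-05│Hank Jones                      
43.2 │2024-10-24│Dave Smith                      
15.7 │2024-12-08│Alice Smith                     
35.9 │2024-06-01│Bob Davis                       
54.4 │2024-07-16│Bob Wilson                      
1.7  │2024-08-19│Hank Davis                      
9.2  │2024-12-10│Carol Smith                     
11.3 │2024-07-28│Grace Davis                     
42.8 │2024-11-12│Carol Davis                     
                                                 
                                                 
                                                 
                                                 
                                                 
                                                 
                                                 
                                                 


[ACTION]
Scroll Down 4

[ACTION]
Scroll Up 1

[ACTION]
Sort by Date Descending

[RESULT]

Score│Date     ▼│Name                            
─────┼──────────┼───────────                     
9.2  │2024-12-10│Carol Smith                     
15.7 │2024-12-08│Alice Smith                     
42.8 │2024-11-12│Carol Davis                     
5.5  │2024-11-05│Carol Smith                     
43.2 │2024-10-24│Dave Smith                      
1.7  │2024-08-19│Hank Davis                      
11.3 │2024-07-28│Grace Davis                     
54.4 │2024-07-16│Bob Wilson                      
35.9 │2024-06-01│Bob Davis                       
71.7 │2024-05-05│Hank Jones                      
55.3 │2024-02-18│Eve Davis                       
                                                 
                                                 
                                                 
                                                 
                                                 
                                                 
                                                 
                                                 


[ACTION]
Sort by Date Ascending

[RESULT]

Score│Date     ▲│Name                            
─────┼──────────┼───────────                     
55.3 │2024-02-18│Eve Davis                       
71.7 │2024-05-05│Hank Jones                      
35.9 │2024-06-01│Bob Davis                       
54.4 │2024-07-16│Bob Wilson                      
11.3 │2024-07-28│Grace Davis                     
1.7  │2024-08-19│Hank Davis                      
43.2 │2024-10-24│Dave Smith                      
5.5  │2024-11-05│Carol Smith                     
42.8 │2024-11-12│Carol Davis                     
15.7 │2024-12-08│Alice Smith                     
9.2  │2024-12-10│Carol Smith                     
                                                 
                                                 
                                                 
                                                 
                                                 
                                                 
                                                 
                                                 


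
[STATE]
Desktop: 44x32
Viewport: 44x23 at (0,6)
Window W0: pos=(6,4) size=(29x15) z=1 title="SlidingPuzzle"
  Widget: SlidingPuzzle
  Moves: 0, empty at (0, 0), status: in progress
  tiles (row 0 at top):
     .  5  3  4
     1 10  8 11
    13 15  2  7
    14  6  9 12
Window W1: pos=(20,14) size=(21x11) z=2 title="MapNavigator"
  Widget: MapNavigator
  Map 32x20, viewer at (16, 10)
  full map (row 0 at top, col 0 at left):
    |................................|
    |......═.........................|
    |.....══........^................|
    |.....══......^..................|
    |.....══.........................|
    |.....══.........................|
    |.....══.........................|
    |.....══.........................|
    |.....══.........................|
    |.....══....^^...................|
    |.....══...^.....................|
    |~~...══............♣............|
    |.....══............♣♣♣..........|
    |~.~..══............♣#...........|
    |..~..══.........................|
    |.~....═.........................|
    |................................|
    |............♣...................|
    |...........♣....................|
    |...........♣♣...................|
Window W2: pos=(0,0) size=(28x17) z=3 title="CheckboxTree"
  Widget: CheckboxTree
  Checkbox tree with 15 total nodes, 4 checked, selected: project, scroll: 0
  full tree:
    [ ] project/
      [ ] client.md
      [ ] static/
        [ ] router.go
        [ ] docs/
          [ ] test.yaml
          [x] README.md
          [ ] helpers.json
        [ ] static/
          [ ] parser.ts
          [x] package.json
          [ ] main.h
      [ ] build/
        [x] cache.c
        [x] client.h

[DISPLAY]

┃     [ ] router.go        ┃──────┨         
┃     [-] docs/            ┃      ┃         
┃       [ ] test.yaml      ┃      ┃         
┃       [x] README.md      ┃      ┃         
┃       [ ] helpers.json   ┃      ┃         
┃     [-] static/          ┃      ┃         
┃       [ ] parser.ts      ┃      ┃         
┃       [x] package.json   ┃      ┃         
┃       [ ] main.h         ┃━━━━━━━━━━━━┓   
┃   [x] build/             ┃igator      ┃   
┗━━━━━━━━━━━━━━━━━━━━━━━━━━┛────────────┨   
      ┃             ┃...................┃   
      ┗━━━━━━━━━━━━━┃...................┃   
                    ┃....^^.............┃   
                    ┃...^.....@.........┃   
                    ┃............♣......┃   
                    ┃............♣♣♣....┃   
                    ┃............♣#.....┃   
                    ┗━━━━━━━━━━━━━━━━━━━┛   
                                            
                                            
                                            
                                            


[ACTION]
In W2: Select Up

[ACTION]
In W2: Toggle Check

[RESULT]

┃     [x] router.go        ┃──────┨         
┃     [x] docs/            ┃      ┃         
┃       [x] test.yaml      ┃      ┃         
┃       [x] README.md      ┃      ┃         
┃       [x] helpers.json   ┃      ┃         
┃     [x] static/          ┃      ┃         
┃       [x] parser.ts      ┃      ┃         
┃       [x] package.json   ┃      ┃         
┃       [x] main.h         ┃━━━━━━━━━━━━┓   
┃   [x] build/             ┃igator      ┃   
┗━━━━━━━━━━━━━━━━━━━━━━━━━━┛────────────┨   
      ┃             ┃...................┃   
      ┗━━━━━━━━━━━━━┃...................┃   
                    ┃....^^.............┃   
                    ┃...^.....@.........┃   
                    ┃............♣......┃   
                    ┃............♣♣♣....┃   
                    ┃............♣#.....┃   
                    ┗━━━━━━━━━━━━━━━━━━━┛   
                                            
                                            
                                            
                                            


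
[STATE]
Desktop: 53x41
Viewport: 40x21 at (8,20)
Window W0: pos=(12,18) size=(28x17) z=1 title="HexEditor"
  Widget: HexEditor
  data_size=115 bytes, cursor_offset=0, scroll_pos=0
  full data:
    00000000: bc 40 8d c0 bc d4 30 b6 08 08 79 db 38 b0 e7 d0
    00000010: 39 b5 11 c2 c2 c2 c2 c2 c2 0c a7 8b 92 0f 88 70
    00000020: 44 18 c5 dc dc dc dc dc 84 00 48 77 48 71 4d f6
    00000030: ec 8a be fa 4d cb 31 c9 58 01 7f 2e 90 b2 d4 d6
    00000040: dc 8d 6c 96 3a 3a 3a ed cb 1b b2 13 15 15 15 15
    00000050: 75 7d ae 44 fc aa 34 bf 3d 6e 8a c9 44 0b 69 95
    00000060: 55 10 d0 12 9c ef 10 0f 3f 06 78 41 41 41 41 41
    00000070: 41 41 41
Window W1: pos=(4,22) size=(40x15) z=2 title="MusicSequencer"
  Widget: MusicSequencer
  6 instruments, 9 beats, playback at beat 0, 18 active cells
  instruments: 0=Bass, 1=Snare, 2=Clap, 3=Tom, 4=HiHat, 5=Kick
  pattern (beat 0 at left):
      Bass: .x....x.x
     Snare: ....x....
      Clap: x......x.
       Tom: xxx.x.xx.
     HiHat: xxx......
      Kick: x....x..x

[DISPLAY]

    ┠──────────────────────────┨        
    ┃00000000  BC 40 8d c0 bc d┃        
━━━━━━━━━━━━━━━━━━━━━━━━━━━━━━━━━━━┓    
sicSequencer                       ┃    
───────────────────────────────────┨    
   ▼12345678                       ┃    
ass·█····█·█                       ┃    
are····█····                       ┃    
lap█······█·                       ┃    
Tom███·█·██·                       ┃    
Hat███······                       ┃    
ick█····█··█                       ┃    
                                   ┃    
                                   ┃    
                                   ┃    
                                   ┃    
━━━━━━━━━━━━━━━━━━━━━━━━━━━━━━━━━━━┛    
                                        
                                        
                                        
                                        


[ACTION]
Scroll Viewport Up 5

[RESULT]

                                        
                                        
                                        
    ┏━━━━━━━━━━━━━━━━━━━━━━━━━━┓        
    ┃ HexEditor                ┃        
    ┠──────────────────────────┨        
    ┃00000000  BC 40 8d c0 bc d┃        
━━━━━━━━━━━━━━━━━━━━━━━━━━━━━━━━━━━┓    
sicSequencer                       ┃    
───────────────────────────────────┨    
   ▼12345678                       ┃    
ass·█····█·█                       ┃    
are····█····                       ┃    
lap█······█·                       ┃    
Tom███·█·██·                       ┃    
Hat███······                       ┃    
ick█····█··█                       ┃    
                                   ┃    
                                   ┃    
                                   ┃    
                                   ┃    


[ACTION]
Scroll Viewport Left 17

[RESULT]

                                        
                                        
                                        
            ┏━━━━━━━━━━━━━━━━━━━━━━━━━━┓
            ┃ HexEditor                ┃
            ┠──────────────────────────┨
            ┃00000000  BC 40 8d c0 bc d┃
    ┏━━━━━━━━━━━━━━━━━━━━━━━━━━━━━━━━━━━
    ┃ MusicSequencer                    
    ┠───────────────────────────────────
    ┃      ▼12345678                    
    ┃  Bass·█····█·█                    
    ┃ Snare····█····                    
    ┃  Clap█······█·                    
    ┃   Tom███·█·██·                    
    ┃ HiHat███······                    
    ┃  Kick█····█··█                    
    ┃                                   
    ┃                                   
    ┃                                   
    ┃                                   
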